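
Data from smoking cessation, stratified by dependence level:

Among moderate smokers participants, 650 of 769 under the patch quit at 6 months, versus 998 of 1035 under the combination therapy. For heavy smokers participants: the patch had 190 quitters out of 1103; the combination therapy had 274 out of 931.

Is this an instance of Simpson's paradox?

Moderate smokers: the patch 650/769 = 84.5%, the combination therapy 998/1035 = 96.4% → the combination therapy
Heavy smokers: the patch 190/1103 = 17.2%, the combination therapy 274/931 = 29.4% → the combination therapy
Overall: the patch 840/1872 = 44.9%, the combination therapy 1272/1966 = 64.7% → the combination therapy
The combination therapy wins overall and in every dependence group — no reversal.

No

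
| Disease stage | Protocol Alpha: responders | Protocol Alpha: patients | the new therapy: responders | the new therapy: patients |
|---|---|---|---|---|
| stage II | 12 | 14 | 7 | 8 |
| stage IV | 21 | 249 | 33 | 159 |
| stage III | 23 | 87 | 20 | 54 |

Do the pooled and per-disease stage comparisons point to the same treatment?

Yes

Stage II: Protocol Alpha 12/14 = 85.7%, the new therapy 7/8 = 87.5% → the new therapy
Stage IV: Protocol Alpha 21/249 = 8.4%, the new therapy 33/159 = 20.8% → the new therapy
Stage III: Protocol Alpha 23/87 = 26.4%, the new therapy 20/54 = 37.0% → the new therapy
Overall: Protocol Alpha 56/350 = 16.0%, the new therapy 60/221 = 27.1% → the new therapy
The new therapy wins overall and in every disease group — no reversal.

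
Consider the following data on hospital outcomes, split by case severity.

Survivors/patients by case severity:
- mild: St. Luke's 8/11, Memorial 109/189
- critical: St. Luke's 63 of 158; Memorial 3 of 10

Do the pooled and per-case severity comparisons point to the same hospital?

Mild: St. Luke's 8/11 = 72.7%, Memorial 109/189 = 57.7% → St. Luke's
Critical: St. Luke's 63/158 = 39.9%, Memorial 3/10 = 30.0% → St. Luke's
Overall: St. Luke's 71/169 = 42.0%, Memorial 112/199 = 56.3% → Memorial
St. Luke's wins each case group but Memorial wins overall — the comparison reverses. St. Luke's's patients skew toward critical, which has a lower base rate.

No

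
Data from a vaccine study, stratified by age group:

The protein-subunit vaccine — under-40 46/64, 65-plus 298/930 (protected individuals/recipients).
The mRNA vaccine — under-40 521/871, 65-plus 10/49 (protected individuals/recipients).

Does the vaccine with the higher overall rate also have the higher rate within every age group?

No

Under-40: the protein-subunit vaccine 46/64 = 71.9%, the mRNA vaccine 521/871 = 59.8% → the protein-subunit vaccine
65-plus: the protein-subunit vaccine 298/930 = 32.0%, the mRNA vaccine 10/49 = 20.4% → the protein-subunit vaccine
Overall: the protein-subunit vaccine 344/994 = 34.6%, the mRNA vaccine 531/920 = 57.7% → the mRNA vaccine
The protein-subunit vaccine wins each age group but the mRNA vaccine wins overall — the comparison reverses. The protein-subunit vaccine's recipients skew toward 65-plus, which has a lower base rate.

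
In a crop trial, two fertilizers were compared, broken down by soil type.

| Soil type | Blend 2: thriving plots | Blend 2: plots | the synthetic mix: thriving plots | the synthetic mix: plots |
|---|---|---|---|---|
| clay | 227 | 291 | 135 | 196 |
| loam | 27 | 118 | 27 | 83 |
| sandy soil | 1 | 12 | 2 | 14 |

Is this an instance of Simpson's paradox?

Clay: Blend 2 227/291 = 78.0%, the synthetic mix 135/196 = 68.9% → Blend 2
Loam: Blend 2 27/118 = 22.9%, the synthetic mix 27/83 = 32.5% → the synthetic mix
Sandy soil: Blend 2 1/12 = 8.3%, the synthetic mix 2/14 = 14.3% → the synthetic mix
Overall: Blend 2 255/421 = 60.6%, the synthetic mix 164/293 = 56.0% → Blend 2
Neither sweeps: Blend 2 wins 1 of 3 groups, the synthetic mix wins 2. Blend 2 wins overall but not every group — no Simpson reversal.

No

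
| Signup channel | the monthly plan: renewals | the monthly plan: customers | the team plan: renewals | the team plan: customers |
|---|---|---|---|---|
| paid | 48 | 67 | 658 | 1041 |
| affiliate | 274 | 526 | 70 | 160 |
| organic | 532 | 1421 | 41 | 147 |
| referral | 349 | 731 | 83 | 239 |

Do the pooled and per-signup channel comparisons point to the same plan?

Paid: the monthly plan 48/67 = 71.6%, the team plan 658/1041 = 63.2% → the monthly plan
Affiliate: the monthly plan 274/526 = 52.1%, the team plan 70/160 = 43.8% → the monthly plan
Organic: the monthly plan 532/1421 = 37.4%, the team plan 41/147 = 27.9% → the monthly plan
Referral: the monthly plan 349/731 = 47.7%, the team plan 83/239 = 34.7% → the monthly plan
Overall: the monthly plan 1203/2745 = 43.8%, the team plan 852/1587 = 53.7% → the team plan
The monthly plan wins each signup group but the team plan wins overall — the comparison reverses. The monthly plan's customers skew toward organic, which has a lower base rate.

No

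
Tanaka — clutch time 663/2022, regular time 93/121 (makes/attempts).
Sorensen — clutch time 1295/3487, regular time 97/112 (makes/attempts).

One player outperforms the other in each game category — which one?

Sorensen

Clutch time: Tanaka 663/2022 = 32.8%, Sorensen 1295/3487 = 37.1% → Sorensen
Regular time: Tanaka 93/121 = 76.9%, Sorensen 97/112 = 86.6% → Sorensen
Sorensen has the higher rate in both groups.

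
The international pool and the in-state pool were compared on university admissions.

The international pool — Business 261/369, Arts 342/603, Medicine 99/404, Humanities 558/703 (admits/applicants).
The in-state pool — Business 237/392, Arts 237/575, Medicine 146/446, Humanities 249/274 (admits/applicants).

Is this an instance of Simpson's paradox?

No

Business: the international pool 261/369 = 70.7%, the in-state pool 237/392 = 60.5% → the international pool
Arts: the international pool 342/603 = 56.7%, the in-state pool 237/575 = 41.2% → the international pool
Medicine: the international pool 99/404 = 24.5%, the in-state pool 146/446 = 32.7% → the in-state pool
Humanities: the international pool 558/703 = 79.4%, the in-state pool 249/274 = 90.9% → the in-state pool
Overall: the international pool 1260/2079 = 60.6%, the in-state pool 869/1687 = 51.5% → the international pool
Neither sweeps: the international pool wins 2 of 4 groups, the in-state pool wins 2. The international pool wins overall but not every group — no Simpson reversal.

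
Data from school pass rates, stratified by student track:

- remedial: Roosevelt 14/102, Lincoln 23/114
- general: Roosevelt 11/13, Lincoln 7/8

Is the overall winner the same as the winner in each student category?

Remedial: Roosevelt 14/102 = 13.7%, Lincoln 23/114 = 20.2% → Lincoln
General: Roosevelt 11/13 = 84.6%, Lincoln 7/8 = 87.5% → Lincoln
Overall: Roosevelt 25/115 = 21.7%, Lincoln 30/122 = 24.6% → Lincoln
Lincoln wins overall and in every student group — no reversal.

Yes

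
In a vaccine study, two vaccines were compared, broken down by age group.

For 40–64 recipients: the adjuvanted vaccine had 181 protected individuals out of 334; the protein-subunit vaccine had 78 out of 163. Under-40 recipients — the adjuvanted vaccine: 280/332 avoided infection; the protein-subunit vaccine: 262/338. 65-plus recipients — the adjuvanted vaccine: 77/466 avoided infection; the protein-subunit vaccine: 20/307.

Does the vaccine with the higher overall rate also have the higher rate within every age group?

40–64: the adjuvanted vaccine 181/334 = 54.2%, the protein-subunit vaccine 78/163 = 47.9% → the adjuvanted vaccine
Under-40: the adjuvanted vaccine 280/332 = 84.3%, the protein-subunit vaccine 262/338 = 77.5% → the adjuvanted vaccine
65-plus: the adjuvanted vaccine 77/466 = 16.5%, the protein-subunit vaccine 20/307 = 6.5% → the adjuvanted vaccine
Overall: the adjuvanted vaccine 538/1132 = 47.5%, the protein-subunit vaccine 360/808 = 44.6% → the adjuvanted vaccine
The adjuvanted vaccine wins overall and in every age group — no reversal.

Yes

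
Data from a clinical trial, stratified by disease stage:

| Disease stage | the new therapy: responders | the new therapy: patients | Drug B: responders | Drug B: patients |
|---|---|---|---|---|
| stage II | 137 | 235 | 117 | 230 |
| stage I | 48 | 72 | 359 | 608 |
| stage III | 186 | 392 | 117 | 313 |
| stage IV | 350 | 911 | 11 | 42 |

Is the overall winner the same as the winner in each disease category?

No

Stage II: the new therapy 137/235 = 58.3%, Drug B 117/230 = 50.9% → the new therapy
Stage I: the new therapy 48/72 = 66.7%, Drug B 359/608 = 59.0% → the new therapy
Stage III: the new therapy 186/392 = 47.4%, Drug B 117/313 = 37.4% → the new therapy
Stage IV: the new therapy 350/911 = 38.4%, Drug B 11/42 = 26.2% → the new therapy
Overall: the new therapy 721/1610 = 44.8%, Drug B 604/1193 = 50.6% → Drug B
The new therapy wins each disease group but Drug B wins overall — the comparison reverses. The new therapy's patients skew toward stage IV, which has a lower base rate.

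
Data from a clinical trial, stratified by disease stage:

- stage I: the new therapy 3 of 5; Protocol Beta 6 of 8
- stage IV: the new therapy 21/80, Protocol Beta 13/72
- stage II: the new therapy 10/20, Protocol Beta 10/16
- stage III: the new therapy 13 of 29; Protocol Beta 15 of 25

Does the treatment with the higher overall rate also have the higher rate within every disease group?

Stage I: the new therapy 3/5 = 60.0%, Protocol Beta 6/8 = 75.0% → Protocol Beta
Stage IV: the new therapy 21/80 = 26.2%, Protocol Beta 13/72 = 18.1% → the new therapy
Stage II: the new therapy 10/20 = 50.0%, Protocol Beta 10/16 = 62.5% → Protocol Beta
Stage III: the new therapy 13/29 = 44.8%, Protocol Beta 15/25 = 60.0% → Protocol Beta
Overall: the new therapy 47/134 = 35.1%, Protocol Beta 44/121 = 36.4% → Protocol Beta
Neither sweeps: the new therapy wins 1 of 4 groups, Protocol Beta wins 3. Protocol Beta wins overall but not every group — no Simpson reversal.

No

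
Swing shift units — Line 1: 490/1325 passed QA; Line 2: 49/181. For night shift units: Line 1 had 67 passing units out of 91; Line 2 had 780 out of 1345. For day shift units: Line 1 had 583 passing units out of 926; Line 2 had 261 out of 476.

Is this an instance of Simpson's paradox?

Yes

Swing shift: Line 1 490/1325 = 37.0%, Line 2 49/181 = 27.1% → Line 1
Night shift: Line 1 67/91 = 73.6%, Line 2 780/1345 = 58.0% → Line 1
Day shift: Line 1 583/926 = 63.0%, Line 2 261/476 = 54.8% → Line 1
Overall: Line 1 1140/2342 = 48.7%, Line 2 1090/2002 = 54.4% → Line 2
Line 1 wins each shift group but Line 2 wins overall — the comparison reverses. Line 1's units skew toward swing shift, which has a lower base rate.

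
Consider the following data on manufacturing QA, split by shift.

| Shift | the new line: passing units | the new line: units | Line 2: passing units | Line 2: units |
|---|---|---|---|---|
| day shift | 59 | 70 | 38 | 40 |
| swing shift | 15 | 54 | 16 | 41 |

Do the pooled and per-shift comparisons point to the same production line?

Yes

Day shift: the new line 59/70 = 84.3%, Line 2 38/40 = 95.0% → Line 2
Swing shift: the new line 15/54 = 27.8%, Line 2 16/41 = 39.0% → Line 2
Overall: the new line 74/124 = 59.7%, Line 2 54/81 = 66.7% → Line 2
Line 2 wins overall and in every shift group — no reversal.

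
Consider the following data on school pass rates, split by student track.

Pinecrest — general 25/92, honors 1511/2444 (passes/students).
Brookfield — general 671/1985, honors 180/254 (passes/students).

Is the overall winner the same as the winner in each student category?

No

General: Pinecrest 25/92 = 27.2%, Brookfield 671/1985 = 33.8% → Brookfield
Honors: Pinecrest 1511/2444 = 61.8%, Brookfield 180/254 = 70.9% → Brookfield
Overall: Pinecrest 1536/2536 = 60.6%, Brookfield 851/2239 = 38.0% → Pinecrest
Brookfield wins each student group but Pinecrest wins overall — the comparison reverses. Brookfield's students skew toward general, which has a lower base rate.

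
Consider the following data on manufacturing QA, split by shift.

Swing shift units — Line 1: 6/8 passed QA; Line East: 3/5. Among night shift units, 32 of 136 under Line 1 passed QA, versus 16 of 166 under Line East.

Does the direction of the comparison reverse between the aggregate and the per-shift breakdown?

Swing shift: Line 1 6/8 = 75.0%, Line East 3/5 = 60.0% → Line 1
Night shift: Line 1 32/136 = 23.5%, Line East 16/166 = 9.6% → Line 1
Overall: Line 1 38/144 = 26.4%, Line East 19/171 = 11.1% → Line 1
Line 1 wins overall and in every shift group — no reversal.

No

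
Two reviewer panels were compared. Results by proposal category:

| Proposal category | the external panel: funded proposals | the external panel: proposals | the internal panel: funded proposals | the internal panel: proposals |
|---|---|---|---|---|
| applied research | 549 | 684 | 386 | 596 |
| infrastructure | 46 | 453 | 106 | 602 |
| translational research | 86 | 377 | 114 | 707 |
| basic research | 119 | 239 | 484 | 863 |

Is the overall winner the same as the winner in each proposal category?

Applied research: the external panel 549/684 = 80.3%, the internal panel 386/596 = 64.8% → the external panel
Infrastructure: the external panel 46/453 = 10.2%, the internal panel 106/602 = 17.6% → the internal panel
Translational research: the external panel 86/377 = 22.8%, the internal panel 114/707 = 16.1% → the external panel
Basic research: the external panel 119/239 = 49.8%, the internal panel 484/863 = 56.1% → the internal panel
Overall: the external panel 800/1753 = 45.6%, the internal panel 1090/2768 = 39.4% → the external panel
Neither sweeps: the external panel wins 2 of 4 groups, the internal panel wins 2. The external panel wins overall but not every group — no Simpson reversal.

No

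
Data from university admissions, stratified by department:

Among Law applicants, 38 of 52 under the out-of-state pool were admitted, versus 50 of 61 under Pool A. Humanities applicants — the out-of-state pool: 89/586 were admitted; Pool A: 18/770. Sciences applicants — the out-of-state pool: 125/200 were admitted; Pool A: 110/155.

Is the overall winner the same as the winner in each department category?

No

Law: the out-of-state pool 38/52 = 73.1%, Pool A 50/61 = 82.0% → Pool A
Humanities: the out-of-state pool 89/586 = 15.2%, Pool A 18/770 = 2.3% → the out-of-state pool
Sciences: the out-of-state pool 125/200 = 62.5%, Pool A 110/155 = 71.0% → Pool A
Overall: the out-of-state pool 252/838 = 30.1%, Pool A 178/986 = 18.1% → the out-of-state pool
Neither sweeps: the out-of-state pool wins 1 of 3 groups, Pool A wins 2. The out-of-state pool wins overall but not every group — no Simpson reversal.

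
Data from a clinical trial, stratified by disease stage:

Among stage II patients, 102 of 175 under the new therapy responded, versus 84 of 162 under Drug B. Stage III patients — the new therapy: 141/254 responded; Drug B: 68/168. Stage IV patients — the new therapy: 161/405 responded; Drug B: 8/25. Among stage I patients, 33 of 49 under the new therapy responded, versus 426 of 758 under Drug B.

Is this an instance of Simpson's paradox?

Yes

Stage II: the new therapy 102/175 = 58.3%, Drug B 84/162 = 51.9% → the new therapy
Stage III: the new therapy 141/254 = 55.5%, Drug B 68/168 = 40.5% → the new therapy
Stage IV: the new therapy 161/405 = 39.8%, Drug B 8/25 = 32.0% → the new therapy
Stage I: the new therapy 33/49 = 67.3%, Drug B 426/758 = 56.2% → the new therapy
Overall: the new therapy 437/883 = 49.5%, Drug B 586/1113 = 52.7% → Drug B
The new therapy wins each disease group but Drug B wins overall — the comparison reverses. The new therapy's patients skew toward stage IV, which has a lower base rate.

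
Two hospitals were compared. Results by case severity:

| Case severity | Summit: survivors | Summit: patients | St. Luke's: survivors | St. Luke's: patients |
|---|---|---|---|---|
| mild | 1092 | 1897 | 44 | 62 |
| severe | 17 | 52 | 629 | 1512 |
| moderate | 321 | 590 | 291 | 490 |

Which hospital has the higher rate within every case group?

Mild: Summit 1092/1897 = 57.6%, St. Luke's 44/62 = 71.0% → St. Luke's
Severe: Summit 17/52 = 32.7%, St. Luke's 629/1512 = 41.6% → St. Luke's
Moderate: Summit 321/590 = 54.4%, St. Luke's 291/490 = 59.4% → St. Luke's
St. Luke's has the higher rate in all 3 groups.

St. Luke's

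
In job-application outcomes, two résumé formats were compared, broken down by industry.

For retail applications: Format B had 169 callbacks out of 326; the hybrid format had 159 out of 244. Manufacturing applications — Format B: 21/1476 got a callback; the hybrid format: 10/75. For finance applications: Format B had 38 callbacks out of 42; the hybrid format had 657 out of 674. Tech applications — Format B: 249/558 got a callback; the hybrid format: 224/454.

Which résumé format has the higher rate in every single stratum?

the hybrid format

Retail: Format B 169/326 = 51.8%, the hybrid format 159/244 = 65.2% → the hybrid format
Manufacturing: Format B 21/1476 = 1.4%, the hybrid format 10/75 = 13.3% → the hybrid format
Finance: Format B 38/42 = 90.5%, the hybrid format 657/674 = 97.5% → the hybrid format
Tech: Format B 249/558 = 44.6%, the hybrid format 224/454 = 49.3% → the hybrid format
The hybrid format has the higher rate in all 4 groups.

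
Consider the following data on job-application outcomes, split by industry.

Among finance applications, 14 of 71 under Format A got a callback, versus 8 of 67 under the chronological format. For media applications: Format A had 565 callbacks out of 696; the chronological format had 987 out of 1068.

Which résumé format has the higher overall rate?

Finance: Format A 14/71 = 19.7%, the chronological format 8/67 = 11.9% → Format A
Media: Format A 565/696 = 81.2%, the chronological format 987/1068 = 92.4% → the chronological format
Overall: Format A 579/767 = 75.5%, the chronological format 995/1135 = 87.7% → the chronological format
(Neither sweeps every industry group, but the chronological format has the higher pooled rate.)

the chronological format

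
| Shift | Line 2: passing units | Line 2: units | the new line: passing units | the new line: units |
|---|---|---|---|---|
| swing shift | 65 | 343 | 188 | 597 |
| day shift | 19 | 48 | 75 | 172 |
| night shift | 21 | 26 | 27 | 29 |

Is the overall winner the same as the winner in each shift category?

Yes

Swing shift: Line 2 65/343 = 19.0%, the new line 188/597 = 31.5% → the new line
Day shift: Line 2 19/48 = 39.6%, the new line 75/172 = 43.6% → the new line
Night shift: Line 2 21/26 = 80.8%, the new line 27/29 = 93.1% → the new line
Overall: Line 2 105/417 = 25.2%, the new line 290/798 = 36.3% → the new line
The new line wins overall and in every shift group — no reversal.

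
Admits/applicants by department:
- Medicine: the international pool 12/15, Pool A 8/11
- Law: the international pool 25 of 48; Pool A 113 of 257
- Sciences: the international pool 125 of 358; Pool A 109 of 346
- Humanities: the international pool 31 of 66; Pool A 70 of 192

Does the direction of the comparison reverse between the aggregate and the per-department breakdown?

Medicine: the international pool 12/15 = 80.0%, Pool A 8/11 = 72.7% → the international pool
Law: the international pool 25/48 = 52.1%, Pool A 113/257 = 44.0% → the international pool
Sciences: the international pool 125/358 = 34.9%, Pool A 109/346 = 31.5% → the international pool
Humanities: the international pool 31/66 = 47.0%, Pool A 70/192 = 36.5% → the international pool
Overall: the international pool 193/487 = 39.6%, Pool A 300/806 = 37.2% → the international pool
The international pool wins overall and in every department group — no reversal.

No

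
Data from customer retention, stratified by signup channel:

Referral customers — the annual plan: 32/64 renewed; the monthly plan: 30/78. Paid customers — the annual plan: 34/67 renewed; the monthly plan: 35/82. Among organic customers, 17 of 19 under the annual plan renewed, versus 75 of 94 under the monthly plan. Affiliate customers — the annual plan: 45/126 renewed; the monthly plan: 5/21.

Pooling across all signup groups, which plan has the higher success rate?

the monthly plan

Referral: the annual plan 32/64 = 50.0%, the monthly plan 30/78 = 38.5% → the annual plan
Paid: the annual plan 34/67 = 50.7%, the monthly plan 35/82 = 42.7% → the annual plan
Organic: the annual plan 17/19 = 89.5%, the monthly plan 75/94 = 79.8% → the annual plan
Affiliate: the annual plan 45/126 = 35.7%, the monthly plan 5/21 = 23.8% → the annual plan
Overall: the annual plan 128/276 = 46.4%, the monthly plan 145/275 = 52.7% → the monthly plan
(The annual plan wins every signup group but the monthly plan wins overall — the annual plan's customers skew toward the low-rate affiliate group.)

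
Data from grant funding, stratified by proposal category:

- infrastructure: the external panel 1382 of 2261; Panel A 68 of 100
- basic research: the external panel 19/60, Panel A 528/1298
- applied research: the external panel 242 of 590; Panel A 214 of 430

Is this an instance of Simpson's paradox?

Yes

Infrastructure: the external panel 1382/2261 = 61.1%, Panel A 68/100 = 68.0% → Panel A
Basic research: the external panel 19/60 = 31.7%, Panel A 528/1298 = 40.7% → Panel A
Applied research: the external panel 242/590 = 41.0%, Panel A 214/430 = 49.8% → Panel A
Overall: the external panel 1643/2911 = 56.4%, Panel A 810/1828 = 44.3% → the external panel
Panel A wins each proposal group but the external panel wins overall — the comparison reverses. Panel A's proposals skew toward basic research, which has a lower base rate.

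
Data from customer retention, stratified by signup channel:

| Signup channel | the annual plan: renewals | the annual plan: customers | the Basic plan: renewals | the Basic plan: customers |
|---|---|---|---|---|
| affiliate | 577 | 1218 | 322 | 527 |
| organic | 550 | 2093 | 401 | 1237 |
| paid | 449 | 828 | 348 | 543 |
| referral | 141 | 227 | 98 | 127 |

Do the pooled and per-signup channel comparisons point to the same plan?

Yes

Affiliate: the annual plan 577/1218 = 47.4%, the Basic plan 322/527 = 61.1% → the Basic plan
Organic: the annual plan 550/2093 = 26.3%, the Basic plan 401/1237 = 32.4% → the Basic plan
Paid: the annual plan 449/828 = 54.2%, the Basic plan 348/543 = 64.1% → the Basic plan
Referral: the annual plan 141/227 = 62.1%, the Basic plan 98/127 = 77.2% → the Basic plan
Overall: the annual plan 1717/4366 = 39.3%, the Basic plan 1169/2434 = 48.0% → the Basic plan
The Basic plan wins overall and in every signup group — no reversal.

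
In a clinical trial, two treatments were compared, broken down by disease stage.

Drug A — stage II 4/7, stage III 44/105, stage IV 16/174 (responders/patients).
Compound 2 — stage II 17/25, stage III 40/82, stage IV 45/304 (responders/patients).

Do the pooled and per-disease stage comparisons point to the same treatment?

Yes

Stage II: Drug A 4/7 = 57.1%, Compound 2 17/25 = 68.0% → Compound 2
Stage III: Drug A 44/105 = 41.9%, Compound 2 40/82 = 48.8% → Compound 2
Stage IV: Drug A 16/174 = 9.2%, Compound 2 45/304 = 14.8% → Compound 2
Overall: Drug A 64/286 = 22.4%, Compound 2 102/411 = 24.8% → Compound 2
Compound 2 wins overall and in every disease group — no reversal.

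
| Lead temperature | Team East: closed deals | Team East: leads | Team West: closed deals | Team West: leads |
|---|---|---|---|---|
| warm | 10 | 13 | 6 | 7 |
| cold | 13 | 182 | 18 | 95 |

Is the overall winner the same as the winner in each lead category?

Yes

Warm: Team East 10/13 = 76.9%, Team West 6/7 = 85.7% → Team West
Cold: Team East 13/182 = 7.1%, Team West 18/95 = 18.9% → Team West
Overall: Team East 23/195 = 11.8%, Team West 24/102 = 23.5% → Team West
Team West wins overall and in every lead group — no reversal.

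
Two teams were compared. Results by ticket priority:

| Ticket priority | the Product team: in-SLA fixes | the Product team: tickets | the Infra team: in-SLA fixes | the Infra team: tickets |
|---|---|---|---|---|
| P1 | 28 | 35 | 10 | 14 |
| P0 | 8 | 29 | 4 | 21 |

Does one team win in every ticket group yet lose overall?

No

P1: the Product team 28/35 = 80.0%, the Infra team 10/14 = 71.4% → the Product team
P0: the Product team 8/29 = 27.6%, the Infra team 4/21 = 19.0% → the Product team
Overall: the Product team 36/64 = 56.2%, the Infra team 14/35 = 40.0% → the Product team
The Product team wins overall and in every ticket group — no reversal.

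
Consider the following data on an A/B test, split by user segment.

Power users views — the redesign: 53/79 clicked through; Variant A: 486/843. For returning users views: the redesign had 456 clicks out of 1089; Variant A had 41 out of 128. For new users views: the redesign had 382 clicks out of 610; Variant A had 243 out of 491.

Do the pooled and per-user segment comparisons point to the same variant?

Power users: the redesign 53/79 = 67.1%, Variant A 486/843 = 57.7% → the redesign
Returning users: the redesign 456/1089 = 41.9%, Variant A 41/128 = 32.0% → the redesign
New users: the redesign 382/610 = 62.6%, Variant A 243/491 = 49.5% → the redesign
Overall: the redesign 891/1778 = 50.1%, Variant A 770/1462 = 52.7% → Variant A
The redesign wins each user group but Variant A wins overall — the comparison reverses. The redesign's views skew toward returning users, which has a lower base rate.

No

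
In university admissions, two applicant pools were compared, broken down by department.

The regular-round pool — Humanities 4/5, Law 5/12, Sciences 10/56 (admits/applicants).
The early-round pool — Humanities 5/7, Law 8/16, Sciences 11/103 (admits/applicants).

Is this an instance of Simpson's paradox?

No

Humanities: the regular-round pool 4/5 = 80.0%, the early-round pool 5/7 = 71.4% → the regular-round pool
Law: the regular-round pool 5/12 = 41.7%, the early-round pool 8/16 = 50.0% → the early-round pool
Sciences: the regular-round pool 10/56 = 17.9%, the early-round pool 11/103 = 10.7% → the regular-round pool
Overall: the regular-round pool 19/73 = 26.0%, the early-round pool 24/126 = 19.0% → the regular-round pool
Neither sweeps: the regular-round pool wins 2 of 3 groups, the early-round pool wins 1. The regular-round pool wins overall but not every group — no Simpson reversal.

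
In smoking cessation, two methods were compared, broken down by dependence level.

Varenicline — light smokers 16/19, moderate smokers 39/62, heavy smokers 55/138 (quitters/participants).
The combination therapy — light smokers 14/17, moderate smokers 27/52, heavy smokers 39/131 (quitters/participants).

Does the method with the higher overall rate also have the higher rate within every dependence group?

Yes

Light smokers: varenicline 16/19 = 84.2%, the combination therapy 14/17 = 82.4% → varenicline
Moderate smokers: varenicline 39/62 = 62.9%, the combination therapy 27/52 = 51.9% → varenicline
Heavy smokers: varenicline 55/138 = 39.9%, the combination therapy 39/131 = 29.8% → varenicline
Overall: varenicline 110/219 = 50.2%, the combination therapy 80/200 = 40.0% → varenicline
Varenicline wins overall and in every dependence group — no reversal.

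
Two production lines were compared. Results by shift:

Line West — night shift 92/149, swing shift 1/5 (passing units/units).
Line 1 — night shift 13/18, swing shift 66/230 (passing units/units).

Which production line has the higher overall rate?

Line West

Night shift: Line West 92/149 = 61.7%, Line 1 13/18 = 72.2% → Line 1
Swing shift: Line West 1/5 = 20.0%, Line 1 66/230 = 28.7% → Line 1
Overall: Line West 93/154 = 60.4%, Line 1 79/248 = 31.9% → Line West
(Line 1 wins every shift group but Line West wins overall — Line 1's units skew toward the low-rate swing shift group.)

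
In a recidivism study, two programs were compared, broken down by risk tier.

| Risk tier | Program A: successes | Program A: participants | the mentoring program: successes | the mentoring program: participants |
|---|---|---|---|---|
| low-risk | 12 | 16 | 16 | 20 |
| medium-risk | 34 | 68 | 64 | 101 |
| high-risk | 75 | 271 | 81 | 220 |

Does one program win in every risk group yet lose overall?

Low-risk: Program A 12/16 = 75.0%, the mentoring program 16/20 = 80.0% → the mentoring program
Medium-risk: Program A 34/68 = 50.0%, the mentoring program 64/101 = 63.4% → the mentoring program
High-risk: Program A 75/271 = 27.7%, the mentoring program 81/220 = 36.8% → the mentoring program
Overall: Program A 121/355 = 34.1%, the mentoring program 161/341 = 47.2% → the mentoring program
The mentoring program wins overall and in every risk group — no reversal.

No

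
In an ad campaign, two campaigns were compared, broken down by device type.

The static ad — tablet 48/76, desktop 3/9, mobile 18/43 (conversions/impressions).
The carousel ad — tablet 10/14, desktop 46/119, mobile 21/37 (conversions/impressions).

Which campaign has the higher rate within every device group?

Tablet: the static ad 48/76 = 63.2%, the carousel ad 10/14 = 71.4% → the carousel ad
Desktop: the static ad 3/9 = 33.3%, the carousel ad 46/119 = 38.7% → the carousel ad
Mobile: the static ad 18/43 = 41.9%, the carousel ad 21/37 = 56.8% → the carousel ad
The carousel ad has the higher rate in all 3 groups.

the carousel ad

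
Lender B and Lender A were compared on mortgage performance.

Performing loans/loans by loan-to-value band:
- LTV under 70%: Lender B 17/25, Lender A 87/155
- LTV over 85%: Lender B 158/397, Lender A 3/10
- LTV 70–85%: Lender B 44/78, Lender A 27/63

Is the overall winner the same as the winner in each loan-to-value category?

No

LTV under 70%: Lender B 17/25 = 68.0%, Lender A 87/155 = 56.1% → Lender B
LTV over 85%: Lender B 158/397 = 39.8%, Lender A 3/10 = 30.0% → Lender B
LTV 70–85%: Lender B 44/78 = 56.4%, Lender A 27/63 = 42.9% → Lender B
Overall: Lender B 219/500 = 43.8%, Lender A 117/228 = 51.3% → Lender A
Lender B wins each loan-to-value group but Lender A wins overall — the comparison reverses. Lender B's loans skew toward LTV over 85%, which has a lower base rate.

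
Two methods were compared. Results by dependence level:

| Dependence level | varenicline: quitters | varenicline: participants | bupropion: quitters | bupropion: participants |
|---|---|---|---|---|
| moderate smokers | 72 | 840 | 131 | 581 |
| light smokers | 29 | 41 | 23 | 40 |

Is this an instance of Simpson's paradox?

No

Moderate smokers: varenicline 72/840 = 8.6%, bupropion 131/581 = 22.5% → bupropion
Light smokers: varenicline 29/41 = 70.7%, bupropion 23/40 = 57.5% → varenicline
Overall: varenicline 101/881 = 11.5%, bupropion 154/621 = 24.8% → bupropion
Neither sweeps: varenicline wins 1 of 2 groups, bupropion wins 1. Bupropion wins overall but not every group — no Simpson reversal.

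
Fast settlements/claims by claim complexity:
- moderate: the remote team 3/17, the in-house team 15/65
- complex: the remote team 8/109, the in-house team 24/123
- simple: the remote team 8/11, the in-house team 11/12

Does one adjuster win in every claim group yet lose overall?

Moderate: the remote team 3/17 = 17.6%, the in-house team 15/65 = 23.1% → the in-house team
Complex: the remote team 8/109 = 7.3%, the in-house team 24/123 = 19.5% → the in-house team
Simple: the remote team 8/11 = 72.7%, the in-house team 11/12 = 91.7% → the in-house team
Overall: the remote team 19/137 = 13.9%, the in-house team 50/200 = 25.0% → the in-house team
The in-house team wins overall and in every claim group — no reversal.

No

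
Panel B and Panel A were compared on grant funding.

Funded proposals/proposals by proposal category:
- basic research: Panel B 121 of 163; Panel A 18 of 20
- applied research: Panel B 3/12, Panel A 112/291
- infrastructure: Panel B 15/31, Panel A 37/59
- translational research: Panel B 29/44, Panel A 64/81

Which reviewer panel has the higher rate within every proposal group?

Basic research: Panel B 121/163 = 74.2%, Panel A 18/20 = 90.0% → Panel A
Applied research: Panel B 3/12 = 25.0%, Panel A 112/291 = 38.5% → Panel A
Infrastructure: Panel B 15/31 = 48.4%, Panel A 37/59 = 62.7% → Panel A
Translational research: Panel B 29/44 = 65.9%, Panel A 64/81 = 79.0% → Panel A
Panel A has the higher rate in all 4 groups.

Panel A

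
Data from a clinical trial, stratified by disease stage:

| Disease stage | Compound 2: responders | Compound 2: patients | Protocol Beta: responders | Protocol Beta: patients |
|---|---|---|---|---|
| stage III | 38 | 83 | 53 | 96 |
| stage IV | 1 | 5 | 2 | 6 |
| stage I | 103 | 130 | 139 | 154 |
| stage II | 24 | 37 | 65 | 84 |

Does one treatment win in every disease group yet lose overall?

Stage III: Compound 2 38/83 = 45.8%, Protocol Beta 53/96 = 55.2% → Protocol Beta
Stage IV: Compound 2 1/5 = 20.0%, Protocol Beta 2/6 = 33.3% → Protocol Beta
Stage I: Compound 2 103/130 = 79.2%, Protocol Beta 139/154 = 90.3% → Protocol Beta
Stage II: Compound 2 24/37 = 64.9%, Protocol Beta 65/84 = 77.4% → Protocol Beta
Overall: Compound 2 166/255 = 65.1%, Protocol Beta 259/340 = 76.2% → Protocol Beta
Protocol Beta wins overall and in every disease group — no reversal.

No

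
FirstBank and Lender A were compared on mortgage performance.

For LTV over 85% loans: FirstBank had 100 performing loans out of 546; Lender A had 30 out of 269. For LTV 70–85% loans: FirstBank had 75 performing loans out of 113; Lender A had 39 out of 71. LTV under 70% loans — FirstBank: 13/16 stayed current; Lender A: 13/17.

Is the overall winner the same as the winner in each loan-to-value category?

LTV over 85%: FirstBank 100/546 = 18.3%, Lender A 30/269 = 11.2% → FirstBank
LTV 70–85%: FirstBank 75/113 = 66.4%, Lender A 39/71 = 54.9% → FirstBank
LTV under 70%: FirstBank 13/16 = 81.2%, Lender A 13/17 = 76.5% → FirstBank
Overall: FirstBank 188/675 = 27.9%, Lender A 82/357 = 23.0% → FirstBank
FirstBank wins overall and in every loan-to-value group — no reversal.

Yes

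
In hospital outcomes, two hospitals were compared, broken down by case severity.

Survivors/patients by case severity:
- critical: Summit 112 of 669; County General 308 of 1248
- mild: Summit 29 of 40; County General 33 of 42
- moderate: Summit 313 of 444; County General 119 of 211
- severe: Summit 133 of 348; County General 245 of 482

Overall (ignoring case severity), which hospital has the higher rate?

Critical: Summit 112/669 = 16.7%, County General 308/1248 = 24.7% → County General
Mild: Summit 29/40 = 72.5%, County General 33/42 = 78.6% → County General
Moderate: Summit 313/444 = 70.5%, County General 119/211 = 56.4% → Summit
Severe: Summit 133/348 = 38.2%, County General 245/482 = 50.8% → County General
Overall: Summit 587/1501 = 39.1%, County General 705/1983 = 35.6% → Summit
(Neither sweeps every case group, but Summit has the higher pooled rate.)

Summit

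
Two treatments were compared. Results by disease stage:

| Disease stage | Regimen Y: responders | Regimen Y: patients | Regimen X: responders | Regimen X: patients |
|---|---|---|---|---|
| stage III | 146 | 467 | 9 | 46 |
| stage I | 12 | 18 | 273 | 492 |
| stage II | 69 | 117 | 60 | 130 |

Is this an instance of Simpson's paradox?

Stage III: Regimen Y 146/467 = 31.3%, Regimen X 9/46 = 19.6% → Regimen Y
Stage I: Regimen Y 12/18 = 66.7%, Regimen X 273/492 = 55.5% → Regimen Y
Stage II: Regimen Y 69/117 = 59.0%, Regimen X 60/130 = 46.2% → Regimen Y
Overall: Regimen Y 227/602 = 37.7%, Regimen X 342/668 = 51.2% → Regimen X
Regimen Y wins each disease group but Regimen X wins overall — the comparison reverses. Regimen Y's patients skew toward stage III, which has a lower base rate.

Yes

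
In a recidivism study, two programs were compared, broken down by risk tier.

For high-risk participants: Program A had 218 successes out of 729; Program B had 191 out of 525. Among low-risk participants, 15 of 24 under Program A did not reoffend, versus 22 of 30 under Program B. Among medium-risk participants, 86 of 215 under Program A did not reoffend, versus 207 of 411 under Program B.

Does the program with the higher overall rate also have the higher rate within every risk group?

Yes

High-risk: Program A 218/729 = 29.9%, Program B 191/525 = 36.4% → Program B
Low-risk: Program A 15/24 = 62.5%, Program B 22/30 = 73.3% → Program B
Medium-risk: Program A 86/215 = 40.0%, Program B 207/411 = 50.4% → Program B
Overall: Program A 319/968 = 33.0%, Program B 420/966 = 43.5% → Program B
Program B wins overall and in every risk group — no reversal.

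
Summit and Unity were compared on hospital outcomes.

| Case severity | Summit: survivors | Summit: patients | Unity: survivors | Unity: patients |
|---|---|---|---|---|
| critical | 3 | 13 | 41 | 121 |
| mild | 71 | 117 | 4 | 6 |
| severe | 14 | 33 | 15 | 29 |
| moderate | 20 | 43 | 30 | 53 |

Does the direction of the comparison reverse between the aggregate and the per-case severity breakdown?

Yes

Critical: Summit 3/13 = 23.1%, Unity 41/121 = 33.9% → Unity
Mild: Summit 71/117 = 60.7%, Unity 4/6 = 66.7% → Unity
Severe: Summit 14/33 = 42.4%, Unity 15/29 = 51.7% → Unity
Moderate: Summit 20/43 = 46.5%, Unity 30/53 = 56.6% → Unity
Overall: Summit 108/206 = 52.4%, Unity 90/209 = 43.1% → Summit
Unity wins each case group but Summit wins overall — the comparison reverses. Unity's patients skew toward critical, which has a lower base rate.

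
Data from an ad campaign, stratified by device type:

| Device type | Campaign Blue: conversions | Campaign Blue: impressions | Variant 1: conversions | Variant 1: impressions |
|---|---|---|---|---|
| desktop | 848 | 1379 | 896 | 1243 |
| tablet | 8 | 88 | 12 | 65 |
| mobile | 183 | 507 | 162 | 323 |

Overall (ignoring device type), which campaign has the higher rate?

Desktop: Campaign Blue 848/1379 = 61.5%, Variant 1 896/1243 = 72.1% → Variant 1
Tablet: Campaign Blue 8/88 = 9.1%, Variant 1 12/65 = 18.5% → Variant 1
Mobile: Campaign Blue 183/507 = 36.1%, Variant 1 162/323 = 50.2% → Variant 1
Overall: Campaign Blue 1039/1974 = 52.6%, Variant 1 1070/1631 = 65.6% → Variant 1

Variant 1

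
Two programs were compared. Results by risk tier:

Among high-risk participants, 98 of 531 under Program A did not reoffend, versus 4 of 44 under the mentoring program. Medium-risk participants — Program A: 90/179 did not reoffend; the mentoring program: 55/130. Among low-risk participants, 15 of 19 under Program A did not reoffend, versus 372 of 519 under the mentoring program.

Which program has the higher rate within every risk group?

High-risk: Program A 98/531 = 18.5%, the mentoring program 4/44 = 9.1% → Program A
Medium-risk: Program A 90/179 = 50.3%, the mentoring program 55/130 = 42.3% → Program A
Low-risk: Program A 15/19 = 78.9%, the mentoring program 372/519 = 71.7% → Program A
Program A has the higher rate in all 3 groups.

Program A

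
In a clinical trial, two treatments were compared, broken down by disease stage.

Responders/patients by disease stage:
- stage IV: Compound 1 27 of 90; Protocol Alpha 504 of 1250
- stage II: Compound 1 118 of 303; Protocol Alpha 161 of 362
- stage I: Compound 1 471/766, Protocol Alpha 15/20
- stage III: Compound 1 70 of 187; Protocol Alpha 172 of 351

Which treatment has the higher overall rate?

Stage IV: Compound 1 27/90 = 30.0%, Protocol Alpha 504/1250 = 40.3% → Protocol Alpha
Stage II: Compound 1 118/303 = 38.9%, Protocol Alpha 161/362 = 44.5% → Protocol Alpha
Stage I: Compound 1 471/766 = 61.5%, Protocol Alpha 15/20 = 75.0% → Protocol Alpha
Stage III: Compound 1 70/187 = 37.4%, Protocol Alpha 172/351 = 49.0% → Protocol Alpha
Overall: Compound 1 686/1346 = 51.0%, Protocol Alpha 852/1983 = 43.0% → Compound 1
(Protocol Alpha wins every disease group but Compound 1 wins overall — Protocol Alpha's patients skew toward the low-rate stage IV group.)

Compound 1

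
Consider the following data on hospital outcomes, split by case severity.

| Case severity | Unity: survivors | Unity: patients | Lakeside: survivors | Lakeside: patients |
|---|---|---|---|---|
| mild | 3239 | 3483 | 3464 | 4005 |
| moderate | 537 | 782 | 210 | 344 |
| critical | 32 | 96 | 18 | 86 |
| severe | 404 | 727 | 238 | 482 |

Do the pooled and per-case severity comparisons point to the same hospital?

Mild: Unity 3239/3483 = 93.0%, Lakeside 3464/4005 = 86.5% → Unity
Moderate: Unity 537/782 = 68.7%, Lakeside 210/344 = 61.0% → Unity
Critical: Unity 32/96 = 33.3%, Lakeside 18/86 = 20.9% → Unity
Severe: Unity 404/727 = 55.6%, Lakeside 238/482 = 49.4% → Unity
Overall: Unity 4212/5088 = 82.8%, Lakeside 3930/4917 = 79.9% → Unity
Unity wins overall and in every case group — no reversal.

Yes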